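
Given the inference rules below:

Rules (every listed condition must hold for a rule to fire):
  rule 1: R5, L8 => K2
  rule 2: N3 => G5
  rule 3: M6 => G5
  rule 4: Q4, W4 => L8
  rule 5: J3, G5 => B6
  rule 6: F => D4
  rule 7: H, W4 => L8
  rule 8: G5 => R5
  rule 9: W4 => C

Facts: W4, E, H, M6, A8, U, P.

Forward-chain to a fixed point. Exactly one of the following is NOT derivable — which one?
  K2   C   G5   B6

[1] rule 3 [M6 => G5]; rule 7 [H, W4 => L8]; rule 9 [W4 => C]. ⇒ new: G5, L8, C.
[2] rule 8 [G5 => R5]. ⇒ new: R5.
[3] rule 1 [R5, L8 => K2]. ⇒ new: K2.
Derived: G5 (round 1), K2 (round 3), C (round 1). B6 never appears in any round.

B6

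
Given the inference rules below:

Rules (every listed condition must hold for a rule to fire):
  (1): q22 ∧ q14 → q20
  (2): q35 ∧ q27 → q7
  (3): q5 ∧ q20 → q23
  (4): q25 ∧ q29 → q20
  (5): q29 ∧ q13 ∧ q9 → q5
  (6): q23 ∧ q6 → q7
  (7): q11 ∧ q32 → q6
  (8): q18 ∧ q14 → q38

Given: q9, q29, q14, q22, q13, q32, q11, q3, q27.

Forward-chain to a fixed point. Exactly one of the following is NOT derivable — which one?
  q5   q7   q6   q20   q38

[1] (1) [q22 ∧ q14 → q20]; (5) [q29 ∧ q13 ∧ q9 → q5]; (7) [q11 ∧ q32 → q6]. ⇒ new: q20, q5, q6.
[2] (3) [q5 ∧ q20 → q23]. ⇒ new: q23.
[3] (6) [q23 ∧ q6 → q7]. ⇒ new: q7.
Derived: q7 (round 3), q20 (round 1), q5 (round 1), q6 (round 1). q38 never appears in any round.

q38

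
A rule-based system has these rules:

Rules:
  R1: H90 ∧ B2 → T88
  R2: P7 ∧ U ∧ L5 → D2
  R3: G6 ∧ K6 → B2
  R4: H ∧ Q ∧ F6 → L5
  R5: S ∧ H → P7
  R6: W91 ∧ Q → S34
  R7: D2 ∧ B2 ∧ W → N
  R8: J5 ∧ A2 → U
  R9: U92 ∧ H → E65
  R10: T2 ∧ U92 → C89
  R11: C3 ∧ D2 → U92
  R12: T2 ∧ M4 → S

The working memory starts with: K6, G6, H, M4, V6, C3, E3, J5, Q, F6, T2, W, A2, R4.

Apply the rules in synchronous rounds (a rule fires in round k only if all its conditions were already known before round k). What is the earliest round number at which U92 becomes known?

4

Round 1 fires R3, R4, R8, R12, giving B2, L5, U, S.
Round 2 fires R5, giving P7.
Round 3 fires R2, giving D2.
Round 4 fires R7, R11, giving N, U92.
U92 first appears in round 4.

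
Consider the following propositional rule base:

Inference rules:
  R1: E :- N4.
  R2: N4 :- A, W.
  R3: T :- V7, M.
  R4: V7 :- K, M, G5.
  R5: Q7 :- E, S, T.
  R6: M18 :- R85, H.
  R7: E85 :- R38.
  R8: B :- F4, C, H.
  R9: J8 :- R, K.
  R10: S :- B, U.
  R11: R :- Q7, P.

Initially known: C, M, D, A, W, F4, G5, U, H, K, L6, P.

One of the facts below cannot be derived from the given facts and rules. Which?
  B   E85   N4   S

E85

Round 1 fires R2, R4, R8, giving N4, V7, B.
Round 2 fires R1, R3, R10, giving E, T, S.
Round 3 fires R5, giving Q7.
Round 4 fires R11, giving R.
Round 5 fires R9, giving J8.
Derived: S (round 2), B (round 1), N4 (round 1). E85 never appears in any round.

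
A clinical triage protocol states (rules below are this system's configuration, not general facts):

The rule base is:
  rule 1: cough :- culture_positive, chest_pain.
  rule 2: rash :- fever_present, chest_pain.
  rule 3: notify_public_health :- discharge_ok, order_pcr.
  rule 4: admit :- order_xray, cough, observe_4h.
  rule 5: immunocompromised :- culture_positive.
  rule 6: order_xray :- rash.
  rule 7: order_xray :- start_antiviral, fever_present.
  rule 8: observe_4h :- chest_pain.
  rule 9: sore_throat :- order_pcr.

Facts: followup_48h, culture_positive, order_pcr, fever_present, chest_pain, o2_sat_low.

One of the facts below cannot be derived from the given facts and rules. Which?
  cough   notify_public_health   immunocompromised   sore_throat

Round 1 — rule 1, rule 2, rule 5, rule 8, rule 9, derive cough, rash, immunocompromised, observe_4h, sore_throat.
Round 2 — rule 6, derive order_xray.
Round 3 — rule 4, derive admit.
Derived: immunocompromised (round 1), sore_throat (round 1), cough (round 1). notify_public_health never appears in any round.

notify_public_health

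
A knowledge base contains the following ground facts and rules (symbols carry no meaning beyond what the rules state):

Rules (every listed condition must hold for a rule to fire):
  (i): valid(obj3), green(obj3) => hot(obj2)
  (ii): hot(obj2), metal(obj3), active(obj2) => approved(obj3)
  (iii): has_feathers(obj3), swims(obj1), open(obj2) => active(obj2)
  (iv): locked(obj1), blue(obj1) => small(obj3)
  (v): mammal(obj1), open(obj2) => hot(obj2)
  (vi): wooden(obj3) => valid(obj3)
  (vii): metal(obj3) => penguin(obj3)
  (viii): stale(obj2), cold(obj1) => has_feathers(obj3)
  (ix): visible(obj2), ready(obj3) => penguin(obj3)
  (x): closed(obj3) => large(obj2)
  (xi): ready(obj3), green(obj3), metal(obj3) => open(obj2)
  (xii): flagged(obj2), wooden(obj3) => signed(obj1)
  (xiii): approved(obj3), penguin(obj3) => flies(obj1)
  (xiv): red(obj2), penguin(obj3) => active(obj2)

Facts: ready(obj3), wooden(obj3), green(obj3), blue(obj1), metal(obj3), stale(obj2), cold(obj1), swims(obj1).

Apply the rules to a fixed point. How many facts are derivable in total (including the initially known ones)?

Round 1: (vi) [wooden(obj3) => valid(obj3)]; (vii) [metal(obj3) => penguin(obj3)]; (viii) [stale(obj2), cold(obj1) => has_feathers(obj3)]; (xi) [ready(obj3), green(obj3), metal(obj3) => open(obj2)]. New: valid(obj3), penguin(obj3), has_feathers(obj3), open(obj2).
Round 2: (i) [valid(obj3), green(obj3) => hot(obj2)]; (iii) [has_feathers(obj3), swims(obj1), open(obj2) => active(obj2)]. New: hot(obj2), active(obj2).
Round 3: (ii) [hot(obj2), metal(obj3), active(obj2) => approved(obj3)]. New: approved(obj3).
Round 4: (xiii) [approved(obj3), penguin(obj3) => flies(obj1)]. New: flies(obj1).
Closure: {active(obj2), approved(obj3), blue(obj1), cold(obj1), flies(obj1), green(obj3), has_feathers(obj3), hot(obj2), metal(obj3), open(obj2), penguin(obj3), ready(obj3), stale(obj2), swims(obj1), valid(obj3), wooden(obj3)} — 16 facts.

16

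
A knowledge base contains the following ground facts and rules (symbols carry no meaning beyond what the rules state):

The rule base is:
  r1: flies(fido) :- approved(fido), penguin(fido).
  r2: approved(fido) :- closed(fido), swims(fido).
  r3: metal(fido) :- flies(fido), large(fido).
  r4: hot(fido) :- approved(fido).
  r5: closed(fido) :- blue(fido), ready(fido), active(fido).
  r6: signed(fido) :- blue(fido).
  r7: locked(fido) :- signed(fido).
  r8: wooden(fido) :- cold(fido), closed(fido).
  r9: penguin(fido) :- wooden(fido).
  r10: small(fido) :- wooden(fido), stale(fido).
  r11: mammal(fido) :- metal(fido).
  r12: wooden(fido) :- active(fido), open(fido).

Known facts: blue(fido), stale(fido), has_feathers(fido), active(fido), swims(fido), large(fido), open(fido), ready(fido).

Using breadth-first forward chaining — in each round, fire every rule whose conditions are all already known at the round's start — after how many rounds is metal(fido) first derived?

Round 1: r5 [closed(fido) :- blue(fido), ready(fido), active(fido).]; r6 [signed(fido) :- blue(fido).]; r12 [wooden(fido) :- active(fido), open(fido).]. Adds closed(fido), signed(fido), wooden(fido).
Round 2: r2 [approved(fido) :- closed(fido), swims(fido).]; r7 [locked(fido) :- signed(fido).]; r9 [penguin(fido) :- wooden(fido).]; r10 [small(fido) :- wooden(fido), stale(fido).]. Adds approved(fido), locked(fido), penguin(fido), small(fido).
Round 3: r1 [flies(fido) :- approved(fido), penguin(fido).]; r4 [hot(fido) :- approved(fido).]. Adds flies(fido), hot(fido).
Round 4: r3 [metal(fido) :- flies(fido), large(fido).]. Adds metal(fido).
metal(fido) first appears in round 4.

4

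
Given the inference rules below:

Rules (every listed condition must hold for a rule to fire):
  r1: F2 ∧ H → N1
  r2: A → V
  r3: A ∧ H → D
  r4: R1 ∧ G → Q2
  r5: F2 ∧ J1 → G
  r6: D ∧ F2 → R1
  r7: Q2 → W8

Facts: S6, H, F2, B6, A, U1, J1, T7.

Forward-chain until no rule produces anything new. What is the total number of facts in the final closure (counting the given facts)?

15

Round 1 fires r1, r2, r3, r5, giving N1, V, D, G.
Round 2 fires r6, giving R1.
Round 3 fires r4, giving Q2.
Round 4 fires r7, giving W8.
Closure: {A, B6, D, F2, G, H, J1, N1, Q2, R1, S6, T7, U1, V, W8} — 15 facts.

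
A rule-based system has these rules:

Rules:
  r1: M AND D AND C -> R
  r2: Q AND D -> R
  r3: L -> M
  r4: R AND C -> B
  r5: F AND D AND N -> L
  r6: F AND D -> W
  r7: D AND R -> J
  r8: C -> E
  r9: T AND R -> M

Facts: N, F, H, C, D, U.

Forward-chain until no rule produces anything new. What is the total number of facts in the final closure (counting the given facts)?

Round 1 — r5, r6, r8, derive L, W, E.
Round 2 — r3, derive M.
Round 3 — r1, derive R.
Round 4 — r4, r7, derive B, J.
Closure: {B, C, D, E, F, H, J, L, M, N, R, U, W} — 13 facts.

13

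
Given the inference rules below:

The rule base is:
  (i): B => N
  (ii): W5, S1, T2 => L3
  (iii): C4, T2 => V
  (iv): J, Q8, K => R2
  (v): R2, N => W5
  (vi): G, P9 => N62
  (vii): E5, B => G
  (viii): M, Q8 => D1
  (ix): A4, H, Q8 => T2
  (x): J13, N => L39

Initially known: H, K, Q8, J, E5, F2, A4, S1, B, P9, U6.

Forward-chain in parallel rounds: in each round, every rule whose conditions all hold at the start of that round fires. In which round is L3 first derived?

3

Round 1 — (i), (iv), (vii), (ix), derive N, R2, G, T2.
Round 2 — (v), (vi), derive W5, N62.
Round 3 — (ii), derive L3.
L3 first appears in round 3.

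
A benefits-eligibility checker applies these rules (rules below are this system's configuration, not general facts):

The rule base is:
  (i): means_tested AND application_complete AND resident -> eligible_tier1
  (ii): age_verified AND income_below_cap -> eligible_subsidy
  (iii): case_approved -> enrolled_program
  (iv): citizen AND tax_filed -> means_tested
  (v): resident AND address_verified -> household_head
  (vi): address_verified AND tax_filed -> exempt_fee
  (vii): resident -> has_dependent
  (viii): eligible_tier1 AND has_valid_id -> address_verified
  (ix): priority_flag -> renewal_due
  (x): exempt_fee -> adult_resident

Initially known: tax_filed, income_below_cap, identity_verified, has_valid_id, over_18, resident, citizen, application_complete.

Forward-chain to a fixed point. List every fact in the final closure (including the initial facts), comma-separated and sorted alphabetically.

address_verified, adult_resident, application_complete, citizen, eligible_tier1, exempt_fee, has_dependent, has_valid_id, household_head, identity_verified, income_below_cap, means_tested, over_18, resident, tax_filed

Round 1: (iv) [citizen AND tax_filed -> means_tested]; (vii) [resident -> has_dependent]. Adds means_tested, has_dependent.
Round 2: (i) [means_tested AND application_complete AND resident -> eligible_tier1]. Adds eligible_tier1.
Round 3: (viii) [eligible_tier1 AND has_valid_id -> address_verified]. Adds address_verified.
Round 4: (v) [resident AND address_verified -> household_head]; (vi) [address_verified AND tax_filed -> exempt_fee]. Adds household_head, exempt_fee.
Round 5: (x) [exempt_fee -> adult_resident]. Adds adult_resident.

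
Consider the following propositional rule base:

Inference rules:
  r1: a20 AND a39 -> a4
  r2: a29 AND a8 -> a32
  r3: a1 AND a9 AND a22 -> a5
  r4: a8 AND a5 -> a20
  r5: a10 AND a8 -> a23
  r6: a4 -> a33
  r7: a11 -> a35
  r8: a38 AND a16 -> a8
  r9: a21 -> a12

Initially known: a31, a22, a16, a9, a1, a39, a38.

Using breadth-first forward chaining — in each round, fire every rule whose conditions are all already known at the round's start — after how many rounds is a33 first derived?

[1] r3 [a1 AND a9 AND a22 -> a5]; r8 [a38 AND a16 -> a8]. ⇒ new: a5, a8.
[2] r4 [a8 AND a5 -> a20]. ⇒ new: a20.
[3] r1 [a20 AND a39 -> a4]. ⇒ new: a4.
[4] r6 [a4 -> a33]. ⇒ new: a33.
a33 first appears in round 4.

4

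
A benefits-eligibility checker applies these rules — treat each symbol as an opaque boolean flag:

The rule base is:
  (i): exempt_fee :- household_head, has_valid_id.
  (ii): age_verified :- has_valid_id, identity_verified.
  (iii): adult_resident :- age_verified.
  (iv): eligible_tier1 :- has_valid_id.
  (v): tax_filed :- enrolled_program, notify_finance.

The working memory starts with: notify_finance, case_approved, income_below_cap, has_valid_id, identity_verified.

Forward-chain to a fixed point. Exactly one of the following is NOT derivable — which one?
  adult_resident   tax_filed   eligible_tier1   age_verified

Round 1 fires (ii), (iv), giving age_verified, eligible_tier1.
Round 2 fires (iii), giving adult_resident.
Derived: age_verified (round 1), eligible_tier1 (round 1), adult_resident (round 2). tax_filed never appears in any round.

tax_filed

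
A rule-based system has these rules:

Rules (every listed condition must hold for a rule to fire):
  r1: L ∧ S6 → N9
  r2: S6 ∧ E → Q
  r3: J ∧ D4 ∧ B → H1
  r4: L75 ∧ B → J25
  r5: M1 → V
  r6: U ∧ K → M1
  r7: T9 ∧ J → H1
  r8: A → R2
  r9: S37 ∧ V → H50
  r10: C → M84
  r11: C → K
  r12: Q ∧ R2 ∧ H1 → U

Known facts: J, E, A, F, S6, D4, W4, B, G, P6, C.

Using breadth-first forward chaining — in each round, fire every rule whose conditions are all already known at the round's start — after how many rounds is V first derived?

4

Round 1: r2 [S6 ∧ E → Q]; r3 [J ∧ D4 ∧ B → H1]; r8 [A → R2]; r10 [C → M84]; r11 [C → K]. Adds Q, H1, R2, M84, K.
Round 2: r12 [Q ∧ R2 ∧ H1 → U]. Adds U.
Round 3: r6 [U ∧ K → M1]. Adds M1.
Round 4: r5 [M1 → V]. Adds V.
V first appears in round 4.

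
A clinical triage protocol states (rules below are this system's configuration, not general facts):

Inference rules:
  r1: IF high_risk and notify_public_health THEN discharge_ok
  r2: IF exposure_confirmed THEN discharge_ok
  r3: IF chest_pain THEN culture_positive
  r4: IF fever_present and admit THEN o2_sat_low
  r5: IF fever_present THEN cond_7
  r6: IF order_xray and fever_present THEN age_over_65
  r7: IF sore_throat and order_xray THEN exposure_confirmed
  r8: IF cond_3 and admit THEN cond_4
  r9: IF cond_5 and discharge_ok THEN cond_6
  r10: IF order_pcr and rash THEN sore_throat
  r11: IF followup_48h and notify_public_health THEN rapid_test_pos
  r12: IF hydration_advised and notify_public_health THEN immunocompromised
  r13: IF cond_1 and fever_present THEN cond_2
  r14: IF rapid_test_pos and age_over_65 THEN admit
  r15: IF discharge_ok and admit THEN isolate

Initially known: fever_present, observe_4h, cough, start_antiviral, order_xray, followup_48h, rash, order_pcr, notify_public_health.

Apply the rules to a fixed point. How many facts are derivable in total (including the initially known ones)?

Round 1 — r5, r6, r10, r11, derive cond_7, age_over_65, sore_throat, rapid_test_pos.
Round 2 — r7, r14, derive exposure_confirmed, admit.
Round 3 — r2, r4, derive discharge_ok, o2_sat_low.
Round 4 — r15, derive isolate.
Closure: {admit, age_over_65, cond_7, cough, discharge_ok, exposure_confirmed, fever_present, followup_48h, isolate, notify_public_health, o2_sat_low, observe_4h, order_pcr, order_xray, rapid_test_pos, rash, sore_throat, start_antiviral} — 18 facts.

18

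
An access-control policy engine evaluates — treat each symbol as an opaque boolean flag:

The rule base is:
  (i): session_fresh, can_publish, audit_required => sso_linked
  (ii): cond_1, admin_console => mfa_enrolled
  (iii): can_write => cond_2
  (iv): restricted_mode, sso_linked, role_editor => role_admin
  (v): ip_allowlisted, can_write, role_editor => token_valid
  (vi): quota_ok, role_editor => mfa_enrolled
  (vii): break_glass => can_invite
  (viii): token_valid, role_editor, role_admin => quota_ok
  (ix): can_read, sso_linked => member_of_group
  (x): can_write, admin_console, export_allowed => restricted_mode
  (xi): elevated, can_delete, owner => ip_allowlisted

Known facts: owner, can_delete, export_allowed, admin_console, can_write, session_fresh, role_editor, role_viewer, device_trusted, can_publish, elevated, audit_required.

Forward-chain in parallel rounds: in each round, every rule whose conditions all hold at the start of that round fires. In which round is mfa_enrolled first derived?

Round 1: (i) [session_fresh, can_publish, audit_required => sso_linked]; (iii) [can_write => cond_2]; (x) [can_write, admin_console, export_allowed => restricted_mode]; (xi) [elevated, can_delete, owner => ip_allowlisted]. Adds sso_linked, cond_2, restricted_mode, ip_allowlisted.
Round 2: (iv) [restricted_mode, sso_linked, role_editor => role_admin]; (v) [ip_allowlisted, can_write, role_editor => token_valid]. Adds role_admin, token_valid.
Round 3: (viii) [token_valid, role_editor, role_admin => quota_ok]. Adds quota_ok.
Round 4: (vi) [quota_ok, role_editor => mfa_enrolled]. Adds mfa_enrolled.
mfa_enrolled first appears in round 4.

4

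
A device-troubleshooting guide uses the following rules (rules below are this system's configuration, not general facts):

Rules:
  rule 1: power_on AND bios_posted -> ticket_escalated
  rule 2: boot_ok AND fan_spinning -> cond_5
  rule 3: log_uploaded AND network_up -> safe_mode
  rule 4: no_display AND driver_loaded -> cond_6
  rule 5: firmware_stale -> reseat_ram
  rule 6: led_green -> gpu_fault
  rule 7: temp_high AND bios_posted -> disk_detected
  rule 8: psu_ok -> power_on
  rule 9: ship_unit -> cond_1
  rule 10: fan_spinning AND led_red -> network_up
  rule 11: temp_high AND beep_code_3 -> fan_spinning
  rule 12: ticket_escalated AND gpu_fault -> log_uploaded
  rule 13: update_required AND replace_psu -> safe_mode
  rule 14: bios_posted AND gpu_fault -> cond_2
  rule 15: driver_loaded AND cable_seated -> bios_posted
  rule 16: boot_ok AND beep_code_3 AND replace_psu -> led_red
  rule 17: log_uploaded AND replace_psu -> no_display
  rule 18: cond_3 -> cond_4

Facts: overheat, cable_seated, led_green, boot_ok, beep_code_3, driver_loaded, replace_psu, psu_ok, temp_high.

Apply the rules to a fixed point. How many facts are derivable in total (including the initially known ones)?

23

Round 1: rule 6 [led_green -> gpu_fault]; rule 8 [psu_ok -> power_on]; rule 11 [temp_high AND beep_code_3 -> fan_spinning]; rule 15 [driver_loaded AND cable_seated -> bios_posted]; rule 16 [boot_ok AND beep_code_3 AND replace_psu -> led_red]. Adds gpu_fault, power_on, fan_spinning, bios_posted, led_red.
Round 2: rule 1 [power_on AND bios_posted -> ticket_escalated]; rule 2 [boot_ok AND fan_spinning -> cond_5]; rule 7 [temp_high AND bios_posted -> disk_detected]; rule 10 [fan_spinning AND led_red -> network_up]; rule 14 [bios_posted AND gpu_fault -> cond_2]. Adds ticket_escalated, cond_5, disk_detected, network_up, cond_2.
Round 3: rule 12 [ticket_escalated AND gpu_fault -> log_uploaded]. Adds log_uploaded.
Round 4: rule 3 [log_uploaded AND network_up -> safe_mode]; rule 17 [log_uploaded AND replace_psu -> no_display]. Adds safe_mode, no_display.
Round 5: rule 4 [no_display AND driver_loaded -> cond_6]. Adds cond_6.
Closure: {beep_code_3, bios_posted, boot_ok, cable_seated, cond_2, cond_5, cond_6, disk_detected, driver_loaded, fan_spinning, gpu_fault, led_green, led_red, log_uploaded, network_up, no_display, overheat, power_on, psu_ok, replace_psu, safe_mode, temp_high, ticket_escalated} — 23 facts.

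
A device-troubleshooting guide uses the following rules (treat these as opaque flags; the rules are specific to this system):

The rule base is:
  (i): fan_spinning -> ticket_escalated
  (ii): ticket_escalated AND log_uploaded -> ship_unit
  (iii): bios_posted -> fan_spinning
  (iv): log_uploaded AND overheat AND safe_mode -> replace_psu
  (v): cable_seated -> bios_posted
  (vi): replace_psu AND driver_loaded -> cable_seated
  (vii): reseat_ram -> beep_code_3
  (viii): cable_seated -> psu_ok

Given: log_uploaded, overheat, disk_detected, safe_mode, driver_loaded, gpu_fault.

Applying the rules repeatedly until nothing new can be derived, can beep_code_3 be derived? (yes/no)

no

[1] (iv) [log_uploaded AND overheat AND safe_mode -> replace_psu]. ⇒ new: replace_psu.
[2] (vi) [replace_psu AND driver_loaded -> cable_seated]. ⇒ new: cable_seated.
[3] (v) [cable_seated -> bios_posted]; (viii) [cable_seated -> psu_ok]. ⇒ new: bios_posted, psu_ok.
[4] (iii) [bios_posted -> fan_spinning]. ⇒ new: fan_spinning.
[5] (i) [fan_spinning -> ticket_escalated]. ⇒ new: ticket_escalated.
[6] (ii) [ticket_escalated AND log_uploaded -> ship_unit]. ⇒ new: ship_unit.
Fixed point reached. beep_code_3 is concluded only by (vii); (vii) needs reseat_ram (never derived).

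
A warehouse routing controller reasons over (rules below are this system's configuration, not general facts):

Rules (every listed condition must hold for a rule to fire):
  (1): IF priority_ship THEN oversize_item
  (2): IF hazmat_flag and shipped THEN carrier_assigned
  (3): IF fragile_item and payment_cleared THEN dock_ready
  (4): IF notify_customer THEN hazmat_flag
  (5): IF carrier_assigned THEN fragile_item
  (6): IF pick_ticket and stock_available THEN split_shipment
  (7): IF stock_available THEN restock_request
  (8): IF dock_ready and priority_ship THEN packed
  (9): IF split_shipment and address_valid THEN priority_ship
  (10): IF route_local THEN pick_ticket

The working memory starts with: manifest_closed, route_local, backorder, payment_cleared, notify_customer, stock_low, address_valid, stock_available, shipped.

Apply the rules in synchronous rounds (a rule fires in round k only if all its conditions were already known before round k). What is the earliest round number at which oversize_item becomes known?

4

Round 1 — (4), (7), (10), derive hazmat_flag, restock_request, pick_ticket.
Round 2 — (2), (6), derive carrier_assigned, split_shipment.
Round 3 — (5), (9), derive fragile_item, priority_ship.
Round 4 — (1), (3), derive oversize_item, dock_ready.
oversize_item first appears in round 4.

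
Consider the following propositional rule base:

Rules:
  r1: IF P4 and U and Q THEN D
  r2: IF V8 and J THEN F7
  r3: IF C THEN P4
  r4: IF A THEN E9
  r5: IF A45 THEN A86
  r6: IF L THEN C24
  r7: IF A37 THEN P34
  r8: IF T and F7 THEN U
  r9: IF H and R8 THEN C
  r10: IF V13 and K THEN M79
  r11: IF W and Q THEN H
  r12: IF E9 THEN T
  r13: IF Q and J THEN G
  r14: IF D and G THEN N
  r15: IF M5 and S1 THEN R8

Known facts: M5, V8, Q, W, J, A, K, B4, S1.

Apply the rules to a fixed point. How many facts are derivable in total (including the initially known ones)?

[1] r2 [IF V8 and J THEN F7]; r4 [IF A THEN E9]; r11 [IF W and Q THEN H]; r13 [IF Q and J THEN G]; r15 [IF M5 and S1 THEN R8]. ⇒ new: F7, E9, H, G, R8.
[2] r9 [IF H and R8 THEN C]; r12 [IF E9 THEN T]. ⇒ new: C, T.
[3] r3 [IF C THEN P4]; r8 [IF T and F7 THEN U]. ⇒ new: P4, U.
[4] r1 [IF P4 and U and Q THEN D]. ⇒ new: D.
[5] r14 [IF D and G THEN N]. ⇒ new: N.
Closure: {A, B4, C, D, E9, F7, G, H, J, K, M5, N, P4, Q, R8, S1, T, U, V8, W} — 20 facts.

20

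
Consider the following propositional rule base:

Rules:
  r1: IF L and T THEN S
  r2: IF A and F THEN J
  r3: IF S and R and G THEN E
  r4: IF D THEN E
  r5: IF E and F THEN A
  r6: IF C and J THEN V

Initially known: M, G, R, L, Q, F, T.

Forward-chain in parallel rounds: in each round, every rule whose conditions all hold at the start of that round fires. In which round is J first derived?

4

Round 1 — r1, derive S.
Round 2 — r3, derive E.
Round 3 — r5, derive A.
Round 4 — r2, derive J.
J first appears in round 4.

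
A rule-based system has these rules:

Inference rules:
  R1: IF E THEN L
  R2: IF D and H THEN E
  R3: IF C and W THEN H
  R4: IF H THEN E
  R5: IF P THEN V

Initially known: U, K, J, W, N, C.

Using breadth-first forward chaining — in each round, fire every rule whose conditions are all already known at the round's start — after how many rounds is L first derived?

Round 1: R3 [IF C and W THEN H]. New: H.
Round 2: R4 [IF H THEN E]. New: E.
Round 3: R1 [IF E THEN L]. New: L.
L first appears in round 3.

3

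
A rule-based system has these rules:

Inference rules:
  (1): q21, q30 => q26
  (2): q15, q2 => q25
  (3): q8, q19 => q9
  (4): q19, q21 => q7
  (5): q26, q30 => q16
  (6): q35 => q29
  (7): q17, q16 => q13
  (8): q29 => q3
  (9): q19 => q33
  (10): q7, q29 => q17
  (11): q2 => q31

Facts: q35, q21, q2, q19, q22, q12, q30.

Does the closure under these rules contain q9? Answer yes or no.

no

Round 1 — (1), (4), (6), (9), (11), derive q26, q7, q29, q33, q31.
Round 2 — (5), (8), (10), derive q16, q3, q17.
Round 3 — (7), derive q13.
Fixed point reached. q9 is concluded only by (3); (3) needs q8 (never derived).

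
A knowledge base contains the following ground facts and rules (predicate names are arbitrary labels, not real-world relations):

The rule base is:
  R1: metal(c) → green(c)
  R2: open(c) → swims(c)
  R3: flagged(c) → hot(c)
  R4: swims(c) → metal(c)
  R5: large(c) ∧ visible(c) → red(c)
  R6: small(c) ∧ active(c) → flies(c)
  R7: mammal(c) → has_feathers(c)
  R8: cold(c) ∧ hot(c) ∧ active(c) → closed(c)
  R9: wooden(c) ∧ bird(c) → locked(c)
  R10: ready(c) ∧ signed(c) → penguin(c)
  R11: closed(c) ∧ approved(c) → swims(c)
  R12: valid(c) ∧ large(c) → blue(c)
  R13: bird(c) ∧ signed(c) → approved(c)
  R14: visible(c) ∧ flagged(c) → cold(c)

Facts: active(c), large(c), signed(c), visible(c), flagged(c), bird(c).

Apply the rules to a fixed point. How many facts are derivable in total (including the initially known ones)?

14

Round 1 fires R3, R5, R13, R14, giving hot(c), red(c), approved(c), cold(c).
Round 2 fires R8, giving closed(c).
Round 3 fires R11, giving swims(c).
Round 4 fires R4, giving metal(c).
Round 5 fires R1, giving green(c).
Closure: {active(c), approved(c), bird(c), closed(c), cold(c), flagged(c), green(c), hot(c), large(c), metal(c), red(c), signed(c), swims(c), visible(c)} — 14 facts.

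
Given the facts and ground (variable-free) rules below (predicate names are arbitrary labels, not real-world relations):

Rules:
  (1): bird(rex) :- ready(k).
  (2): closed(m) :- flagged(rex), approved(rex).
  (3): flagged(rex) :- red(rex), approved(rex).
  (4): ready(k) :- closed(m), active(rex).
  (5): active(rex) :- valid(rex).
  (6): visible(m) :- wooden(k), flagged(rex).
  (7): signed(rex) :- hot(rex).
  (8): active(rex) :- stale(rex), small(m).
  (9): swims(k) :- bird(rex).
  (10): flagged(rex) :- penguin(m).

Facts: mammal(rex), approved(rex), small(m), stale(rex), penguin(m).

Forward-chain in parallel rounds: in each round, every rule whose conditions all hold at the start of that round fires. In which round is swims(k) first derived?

5

Round 1: (8) [active(rex) :- stale(rex), small(m).]; (10) [flagged(rex) :- penguin(m).]. Adds active(rex), flagged(rex).
Round 2: (2) [closed(m) :- flagged(rex), approved(rex).]. Adds closed(m).
Round 3: (4) [ready(k) :- closed(m), active(rex).]. Adds ready(k).
Round 4: (1) [bird(rex) :- ready(k).]. Adds bird(rex).
Round 5: (9) [swims(k) :- bird(rex).]. Adds swims(k).
swims(k) first appears in round 5.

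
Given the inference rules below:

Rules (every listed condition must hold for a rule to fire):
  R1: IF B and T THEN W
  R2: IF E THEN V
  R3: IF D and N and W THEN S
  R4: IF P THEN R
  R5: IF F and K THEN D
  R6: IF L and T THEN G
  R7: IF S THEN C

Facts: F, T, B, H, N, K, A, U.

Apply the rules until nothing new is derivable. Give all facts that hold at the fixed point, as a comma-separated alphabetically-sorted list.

A, B, C, D, F, H, K, N, S, T, U, W

Round 1: R1 [IF B and T THEN W]; R5 [IF F and K THEN D]. Adds W, D.
Round 2: R3 [IF D and N and W THEN S]. Adds S.
Round 3: R7 [IF S THEN C]. Adds C.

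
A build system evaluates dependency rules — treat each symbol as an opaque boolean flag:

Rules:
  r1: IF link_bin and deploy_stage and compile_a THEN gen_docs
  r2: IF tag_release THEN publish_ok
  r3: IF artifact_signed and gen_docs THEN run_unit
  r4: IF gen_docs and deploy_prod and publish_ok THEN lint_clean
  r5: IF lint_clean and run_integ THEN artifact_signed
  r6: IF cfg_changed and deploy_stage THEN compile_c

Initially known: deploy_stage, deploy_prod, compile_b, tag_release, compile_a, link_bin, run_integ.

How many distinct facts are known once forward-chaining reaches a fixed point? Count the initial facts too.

Round 1: r1 [IF link_bin and deploy_stage and compile_a THEN gen_docs]; r2 [IF tag_release THEN publish_ok]. New: gen_docs, publish_ok.
Round 2: r4 [IF gen_docs and deploy_prod and publish_ok THEN lint_clean]. New: lint_clean.
Round 3: r5 [IF lint_clean and run_integ THEN artifact_signed]. New: artifact_signed.
Round 4: r3 [IF artifact_signed and gen_docs THEN run_unit]. New: run_unit.
Closure: {artifact_signed, compile_a, compile_b, deploy_prod, deploy_stage, gen_docs, link_bin, lint_clean, publish_ok, run_integ, run_unit, tag_release} — 12 facts.

12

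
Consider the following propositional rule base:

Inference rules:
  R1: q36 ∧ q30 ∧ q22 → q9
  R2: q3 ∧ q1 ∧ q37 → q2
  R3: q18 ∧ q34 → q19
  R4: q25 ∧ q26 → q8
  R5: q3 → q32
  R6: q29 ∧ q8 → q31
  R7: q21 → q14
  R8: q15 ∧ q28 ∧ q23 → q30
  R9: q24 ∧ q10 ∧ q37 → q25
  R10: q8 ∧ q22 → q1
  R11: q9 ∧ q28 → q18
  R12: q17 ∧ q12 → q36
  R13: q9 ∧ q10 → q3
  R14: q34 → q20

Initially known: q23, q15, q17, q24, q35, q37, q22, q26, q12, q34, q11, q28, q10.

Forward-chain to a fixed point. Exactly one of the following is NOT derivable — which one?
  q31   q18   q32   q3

Round 1: R8 [q15 ∧ q28 ∧ q23 → q30]; R9 [q24 ∧ q10 ∧ q37 → q25]; R12 [q17 ∧ q12 → q36]; R14 [q34 → q20]. Adds q30, q25, q36, q20.
Round 2: R1 [q36 ∧ q30 ∧ q22 → q9]; R4 [q25 ∧ q26 → q8]. Adds q9, q8.
Round 3: R10 [q8 ∧ q22 → q1]; R11 [q9 ∧ q28 → q18]; R13 [q9 ∧ q10 → q3]. Adds q1, q18, q3.
Round 4: R2 [q3 ∧ q1 ∧ q37 → q2]; R3 [q18 ∧ q34 → q19]; R5 [q3 → q32]. Adds q2, q19, q32.
Derived: q18 (round 3), q3 (round 3), q32 (round 4). q31 never appears in any round.

q31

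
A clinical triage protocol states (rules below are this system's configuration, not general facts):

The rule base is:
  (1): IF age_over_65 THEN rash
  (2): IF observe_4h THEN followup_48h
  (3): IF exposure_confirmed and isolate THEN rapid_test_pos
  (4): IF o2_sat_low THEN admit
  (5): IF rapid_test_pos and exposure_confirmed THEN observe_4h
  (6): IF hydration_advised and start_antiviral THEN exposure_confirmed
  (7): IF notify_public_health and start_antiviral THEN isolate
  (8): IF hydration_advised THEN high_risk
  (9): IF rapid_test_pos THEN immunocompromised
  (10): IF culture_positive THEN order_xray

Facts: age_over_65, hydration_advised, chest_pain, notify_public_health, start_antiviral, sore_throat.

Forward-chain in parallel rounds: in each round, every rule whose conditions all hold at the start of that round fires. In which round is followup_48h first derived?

4

[1] (1) [IF age_over_65 THEN rash]; (6) [IF hydration_advised and start_antiviral THEN exposure_confirmed]; (7) [IF notify_public_health and start_antiviral THEN isolate]; (8) [IF hydration_advised THEN high_risk]. ⇒ new: rash, exposure_confirmed, isolate, high_risk.
[2] (3) [IF exposure_confirmed and isolate THEN rapid_test_pos]. ⇒ new: rapid_test_pos.
[3] (5) [IF rapid_test_pos and exposure_confirmed THEN observe_4h]; (9) [IF rapid_test_pos THEN immunocompromised]. ⇒ new: observe_4h, immunocompromised.
[4] (2) [IF observe_4h THEN followup_48h]. ⇒ new: followup_48h.
followup_48h first appears in round 4.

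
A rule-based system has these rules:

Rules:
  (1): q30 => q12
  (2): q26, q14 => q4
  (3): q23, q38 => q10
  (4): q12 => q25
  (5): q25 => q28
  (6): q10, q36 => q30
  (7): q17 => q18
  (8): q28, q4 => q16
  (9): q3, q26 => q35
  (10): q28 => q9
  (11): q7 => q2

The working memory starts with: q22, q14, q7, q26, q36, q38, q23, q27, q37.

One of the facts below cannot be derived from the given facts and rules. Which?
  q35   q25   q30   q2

Round 1: (2) [q26, q14 => q4]; (3) [q23, q38 => q10]; (11) [q7 => q2]. New: q4, q10, q2.
Round 2: (6) [q10, q36 => q30]. New: q30.
Round 3: (1) [q30 => q12]. New: q12.
Round 4: (4) [q12 => q25]. New: q25.
Round 5: (5) [q25 => q28]. New: q28.
Round 6: (8) [q28, q4 => q16]; (10) [q28 => q9]. New: q16, q9.
Derived: q25 (round 4), q2 (round 1), q30 (round 2). q35 never appears in any round.

q35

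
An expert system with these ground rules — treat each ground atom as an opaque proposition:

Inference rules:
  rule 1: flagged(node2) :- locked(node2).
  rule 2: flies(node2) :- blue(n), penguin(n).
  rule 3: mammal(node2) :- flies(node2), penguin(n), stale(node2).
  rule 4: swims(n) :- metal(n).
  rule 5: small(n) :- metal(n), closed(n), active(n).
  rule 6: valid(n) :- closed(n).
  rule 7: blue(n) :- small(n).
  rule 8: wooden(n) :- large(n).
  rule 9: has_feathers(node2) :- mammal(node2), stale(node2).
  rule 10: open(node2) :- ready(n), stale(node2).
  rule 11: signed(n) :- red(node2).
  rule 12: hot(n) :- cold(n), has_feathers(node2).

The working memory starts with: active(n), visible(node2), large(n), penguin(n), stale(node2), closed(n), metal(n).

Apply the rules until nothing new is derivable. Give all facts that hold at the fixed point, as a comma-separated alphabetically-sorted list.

active(n), blue(n), closed(n), flies(node2), has_feathers(node2), large(n), mammal(node2), metal(n), penguin(n), small(n), stale(node2), swims(n), valid(n), visible(node2), wooden(n)

[1] rule 4 [swims(n) :- metal(n).]; rule 5 [small(n) :- metal(n), closed(n), active(n).]; rule 6 [valid(n) :- closed(n).]; rule 8 [wooden(n) :- large(n).]. ⇒ new: swims(n), small(n), valid(n), wooden(n).
[2] rule 7 [blue(n) :- small(n).]. ⇒ new: blue(n).
[3] rule 2 [flies(node2) :- blue(n), penguin(n).]. ⇒ new: flies(node2).
[4] rule 3 [mammal(node2) :- flies(node2), penguin(n), stale(node2).]. ⇒ new: mammal(node2).
[5] rule 9 [has_feathers(node2) :- mammal(node2), stale(node2).]. ⇒ new: has_feathers(node2).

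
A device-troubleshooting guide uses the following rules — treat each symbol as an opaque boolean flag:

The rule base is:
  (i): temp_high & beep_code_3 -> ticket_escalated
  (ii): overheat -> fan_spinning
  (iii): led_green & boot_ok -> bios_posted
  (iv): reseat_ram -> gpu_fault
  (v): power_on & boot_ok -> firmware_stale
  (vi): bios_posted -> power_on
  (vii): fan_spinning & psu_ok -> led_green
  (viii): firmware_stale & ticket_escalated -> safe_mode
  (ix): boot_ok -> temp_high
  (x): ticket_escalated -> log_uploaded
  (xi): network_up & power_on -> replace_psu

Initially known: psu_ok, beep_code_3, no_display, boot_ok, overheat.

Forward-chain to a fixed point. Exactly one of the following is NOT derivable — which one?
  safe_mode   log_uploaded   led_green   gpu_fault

gpu_fault

Round 1 fires (ii), (ix), giving fan_spinning, temp_high.
Round 2 fires (i), (vii), giving ticket_escalated, led_green.
Round 3 fires (iii), (x), giving bios_posted, log_uploaded.
Round 4 fires (vi), giving power_on.
Round 5 fires (v), giving firmware_stale.
Round 6 fires (viii), giving safe_mode.
Derived: led_green (round 2), log_uploaded (round 3), safe_mode (round 6). gpu_fault never appears in any round.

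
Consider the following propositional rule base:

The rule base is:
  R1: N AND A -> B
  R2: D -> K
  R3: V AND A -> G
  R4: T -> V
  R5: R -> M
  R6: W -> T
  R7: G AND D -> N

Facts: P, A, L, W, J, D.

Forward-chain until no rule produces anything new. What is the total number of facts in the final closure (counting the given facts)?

Round 1: R2 [D -> K]; R6 [W -> T]. New: K, T.
Round 2: R4 [T -> V]. New: V.
Round 3: R3 [V AND A -> G]. New: G.
Round 4: R7 [G AND D -> N]. New: N.
Round 5: R1 [N AND A -> B]. New: B.
Closure: {A, B, D, G, J, K, L, N, P, T, V, W} — 12 facts.

12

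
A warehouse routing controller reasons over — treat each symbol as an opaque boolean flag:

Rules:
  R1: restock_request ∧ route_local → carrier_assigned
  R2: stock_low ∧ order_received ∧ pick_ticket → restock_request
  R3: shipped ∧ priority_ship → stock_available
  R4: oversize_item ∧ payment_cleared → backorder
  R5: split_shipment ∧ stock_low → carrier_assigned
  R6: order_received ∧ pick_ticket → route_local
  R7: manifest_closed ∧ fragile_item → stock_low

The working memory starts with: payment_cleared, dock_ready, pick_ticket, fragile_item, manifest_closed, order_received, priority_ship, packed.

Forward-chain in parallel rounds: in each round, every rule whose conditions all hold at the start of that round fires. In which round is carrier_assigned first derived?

3

Round 1: R6 [order_received ∧ pick_ticket → route_local]; R7 [manifest_closed ∧ fragile_item → stock_low]. New: route_local, stock_low.
Round 2: R2 [stock_low ∧ order_received ∧ pick_ticket → restock_request]. New: restock_request.
Round 3: R1 [restock_request ∧ route_local → carrier_assigned]. New: carrier_assigned.
carrier_assigned first appears in round 3.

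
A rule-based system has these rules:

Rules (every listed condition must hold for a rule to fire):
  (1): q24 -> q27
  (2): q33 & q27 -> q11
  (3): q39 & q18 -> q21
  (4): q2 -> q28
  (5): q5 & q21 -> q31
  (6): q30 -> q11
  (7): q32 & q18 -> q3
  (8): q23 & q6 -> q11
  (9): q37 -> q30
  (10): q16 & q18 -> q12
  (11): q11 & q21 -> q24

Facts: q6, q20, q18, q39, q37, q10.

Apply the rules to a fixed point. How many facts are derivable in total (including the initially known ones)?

11

Round 1 fires (3), (9), giving q21, q30.
Round 2 fires (6), giving q11.
Round 3 fires (11), giving q24.
Round 4 fires (1), giving q27.
Closure: {q10, q11, q18, q20, q21, q24, q27, q30, q37, q39, q6} — 11 facts.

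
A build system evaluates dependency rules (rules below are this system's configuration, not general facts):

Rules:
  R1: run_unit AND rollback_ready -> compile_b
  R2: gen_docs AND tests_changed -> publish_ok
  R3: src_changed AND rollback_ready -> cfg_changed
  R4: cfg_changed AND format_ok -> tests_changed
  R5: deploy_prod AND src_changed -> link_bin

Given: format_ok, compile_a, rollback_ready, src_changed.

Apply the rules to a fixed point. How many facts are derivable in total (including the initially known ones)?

6

Round 1 fires R3, giving cfg_changed.
Round 2 fires R4, giving tests_changed.
Closure: {cfg_changed, compile_a, format_ok, rollback_ready, src_changed, tests_changed} — 6 facts.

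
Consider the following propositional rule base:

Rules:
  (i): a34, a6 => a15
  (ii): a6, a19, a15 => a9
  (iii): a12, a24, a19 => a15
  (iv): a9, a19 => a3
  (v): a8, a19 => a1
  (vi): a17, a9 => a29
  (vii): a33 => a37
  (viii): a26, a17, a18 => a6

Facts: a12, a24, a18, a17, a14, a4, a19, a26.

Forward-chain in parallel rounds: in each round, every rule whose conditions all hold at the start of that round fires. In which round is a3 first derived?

3

Round 1 — (iii), (viii), derive a15, a6.
Round 2 — (ii), derive a9.
Round 3 — (iv), (vi), derive a3, a29.
a3 first appears in round 3.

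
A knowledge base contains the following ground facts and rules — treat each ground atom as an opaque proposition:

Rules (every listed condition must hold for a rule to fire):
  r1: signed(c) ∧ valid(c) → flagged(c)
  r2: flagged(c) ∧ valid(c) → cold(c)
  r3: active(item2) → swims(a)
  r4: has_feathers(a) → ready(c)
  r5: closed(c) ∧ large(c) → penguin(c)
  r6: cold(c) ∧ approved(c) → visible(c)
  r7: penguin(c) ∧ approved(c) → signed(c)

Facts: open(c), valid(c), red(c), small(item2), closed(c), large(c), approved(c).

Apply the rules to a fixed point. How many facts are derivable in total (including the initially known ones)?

Round 1: r5 [closed(c) ∧ large(c) → penguin(c)]. Adds penguin(c).
Round 2: r7 [penguin(c) ∧ approved(c) → signed(c)]. Adds signed(c).
Round 3: r1 [signed(c) ∧ valid(c) → flagged(c)]. Adds flagged(c).
Round 4: r2 [flagged(c) ∧ valid(c) → cold(c)]. Adds cold(c).
Round 5: r6 [cold(c) ∧ approved(c) → visible(c)]. Adds visible(c).
Closure: {approved(c), closed(c), cold(c), flagged(c), large(c), open(c), penguin(c), red(c), signed(c), small(item2), valid(c), visible(c)} — 12 facts.

12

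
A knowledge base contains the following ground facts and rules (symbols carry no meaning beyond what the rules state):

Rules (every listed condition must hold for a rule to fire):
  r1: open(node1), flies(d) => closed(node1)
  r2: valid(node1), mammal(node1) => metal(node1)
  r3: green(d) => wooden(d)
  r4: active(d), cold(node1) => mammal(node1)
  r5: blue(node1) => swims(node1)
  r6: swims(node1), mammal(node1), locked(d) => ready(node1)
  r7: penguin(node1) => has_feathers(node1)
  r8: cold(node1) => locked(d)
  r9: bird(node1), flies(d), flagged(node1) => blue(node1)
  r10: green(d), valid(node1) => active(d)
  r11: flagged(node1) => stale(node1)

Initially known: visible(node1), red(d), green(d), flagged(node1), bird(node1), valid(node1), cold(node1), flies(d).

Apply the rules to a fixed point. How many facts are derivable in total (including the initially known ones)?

[1] r3 [green(d) => wooden(d)]; r8 [cold(node1) => locked(d)]; r9 [bird(node1), flies(d), flagged(node1) => blue(node1)]; r10 [green(d), valid(node1) => active(d)]; r11 [flagged(node1) => stale(node1)]. ⇒ new: wooden(d), locked(d), blue(node1), active(d), stale(node1).
[2] r4 [active(d), cold(node1) => mammal(node1)]; r5 [blue(node1) => swims(node1)]. ⇒ new: mammal(node1), swims(node1).
[3] r2 [valid(node1), mammal(node1) => metal(node1)]; r6 [swims(node1), mammal(node1), locked(d) => ready(node1)]. ⇒ new: metal(node1), ready(node1).
Closure: {active(d), bird(node1), blue(node1), cold(node1), flagged(node1), flies(d), green(d), locked(d), mammal(node1), metal(node1), ready(node1), red(d), stale(node1), swims(node1), valid(node1), visible(node1), wooden(d)} — 17 facts.

17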